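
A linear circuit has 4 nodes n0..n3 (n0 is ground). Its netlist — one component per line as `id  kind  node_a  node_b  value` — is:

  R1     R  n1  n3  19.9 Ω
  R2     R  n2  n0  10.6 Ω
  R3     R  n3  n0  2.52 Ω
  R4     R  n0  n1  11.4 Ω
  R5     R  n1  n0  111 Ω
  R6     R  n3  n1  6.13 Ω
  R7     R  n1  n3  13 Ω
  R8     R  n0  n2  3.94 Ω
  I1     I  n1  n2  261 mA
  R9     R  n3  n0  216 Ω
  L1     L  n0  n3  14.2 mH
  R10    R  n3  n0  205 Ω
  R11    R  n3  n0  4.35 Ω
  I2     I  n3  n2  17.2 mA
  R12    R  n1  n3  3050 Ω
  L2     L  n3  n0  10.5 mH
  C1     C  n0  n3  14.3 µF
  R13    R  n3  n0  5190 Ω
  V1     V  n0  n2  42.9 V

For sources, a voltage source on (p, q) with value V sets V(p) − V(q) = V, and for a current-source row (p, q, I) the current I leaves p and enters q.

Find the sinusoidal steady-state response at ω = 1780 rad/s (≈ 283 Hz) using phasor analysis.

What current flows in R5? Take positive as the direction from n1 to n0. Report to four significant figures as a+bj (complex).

MNA unknowns: 3 node voltages V₁..V_3 plus 1 source current (V1)
R1: Y=0.05025+0.000j on G[1,3]
R2: Y=0.09434+0.000j on G[2,0]
R3: Y=0.3968+0.000j on G[3,0]
R4: Y=0.08772+0.000j on G[0,1]
R5: Y=0.009009+0.000j on G[1,0]
R6: Y=0.1631+0.000j on G[3,1]
R7: Y=0.07692+0.000j on G[1,3]
R8: Y=0.2538+0.000j on G[0,2]
I1: z[1]−=0.261, z[2]+=0.261
R9: Y=0.004630+0.000j on G[3,0]
L1: Y=0.000-0.03956j on G[0,3]
R10: Y=0.004878+0.000j on G[3,0]
R11: Y=0.2299+0.000j on G[3,0]
I2: z[3]−=0.0172, z[2]+=0.0172
R12: Y=0.0003279+0.000j on G[1,3]
L2: Y=0.000-0.05350j on G[3,0]
C1: Y=0.000+0.02545j on G[0,3]
R13: Y=0.0001927+0.000j on G[3,0]
V1: row V0−V2=42.9, i_V1 at 0,2
solve → V1=-0.8972-0.02131j, V2=-42.90+0.000j, V3=-0.2978-0.02840j
aux → i_V1=-15.21+0.000j

-0.008083-0.0001919j A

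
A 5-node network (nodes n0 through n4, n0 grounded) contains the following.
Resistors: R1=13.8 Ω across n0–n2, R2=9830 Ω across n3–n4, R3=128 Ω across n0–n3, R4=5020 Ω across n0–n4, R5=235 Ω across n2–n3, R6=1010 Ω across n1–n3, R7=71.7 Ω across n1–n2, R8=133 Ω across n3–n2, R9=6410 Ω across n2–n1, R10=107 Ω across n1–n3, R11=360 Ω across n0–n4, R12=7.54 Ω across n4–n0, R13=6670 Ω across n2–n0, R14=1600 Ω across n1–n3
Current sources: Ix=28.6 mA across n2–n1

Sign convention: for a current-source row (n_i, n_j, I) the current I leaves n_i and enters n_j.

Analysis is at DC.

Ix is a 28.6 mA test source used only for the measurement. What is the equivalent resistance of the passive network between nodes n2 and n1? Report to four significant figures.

R_eq = 47.52 Ω

MNA unknowns: 4 node voltages V₁..V_4
R1: Y=0.07246 on G[0,2]
R2: Y=0.0001017 on G[3,4]
R3: Y=0.007812 on G[0,3]
R4: Y=0.0001992 on G[0,4]
R5: Y=0.004255 on G[2,3]
R6: Y=0.0009901 on G[1,3]
R7: Y=0.01395 on G[1,2]
R8: Y=0.007519 on G[3,2]
R9: Y=0.0001560 on G[2,1]
R10: Y=0.009346 on G[1,3]
R11: Y=0.002778 on G[0,4]
R12: Y=0.1326 on G[4,0]
R13: Y=0.0001499 on G[2,0]
R14: Y=0.0006250 on G[1,3]
Ix: z[2]−=0.0286, z[1]+=0.0286
solve → V1=1.310, V2=-0.04902, V3=0.4497, V4=0.0003371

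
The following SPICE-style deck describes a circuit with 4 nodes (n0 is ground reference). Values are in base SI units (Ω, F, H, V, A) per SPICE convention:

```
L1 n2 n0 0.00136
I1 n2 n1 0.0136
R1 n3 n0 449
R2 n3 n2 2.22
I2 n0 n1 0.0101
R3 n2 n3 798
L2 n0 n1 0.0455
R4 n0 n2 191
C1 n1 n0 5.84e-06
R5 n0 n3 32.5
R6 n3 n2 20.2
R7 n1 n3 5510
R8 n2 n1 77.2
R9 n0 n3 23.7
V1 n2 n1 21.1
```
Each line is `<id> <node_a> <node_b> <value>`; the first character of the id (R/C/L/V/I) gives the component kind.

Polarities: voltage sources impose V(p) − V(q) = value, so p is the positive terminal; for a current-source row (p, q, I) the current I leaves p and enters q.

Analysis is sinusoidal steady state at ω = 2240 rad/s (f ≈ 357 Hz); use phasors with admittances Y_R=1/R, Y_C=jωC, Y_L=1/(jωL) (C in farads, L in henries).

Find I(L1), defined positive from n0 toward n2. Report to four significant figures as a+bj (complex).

Element admittances at ω=2240 rad/s:
  Y(L1) = 0.000-0.3283j S between n2,n0
  I1: injects 0.0136 A into n1 (from n2)
  Y(R1) = 0.002227+0.000j S between n3,n0
  Y(R2) = 0.4505+0.000j S between n3,n2
  I2: injects 0.0101 A into n1 (from n0)
  Y(R3) = 0.001253+0.000j S between n2,n3
  Y(L2) = 0.000-0.009812j S between n0,n1
  Y(R4) = 0.005236+0.000j S between n0,n2
  Y(C1) = 0.000+0.01308j S between n1,n0
  Y(R5) = 0.03077+0.000j S between n0,n3
  Y(R6) = 0.04950+0.000j S between n3,n2
  Y(R7) = 0.0001815+0.000j S between n1,n3
  Y(R8) = 0.01295+0.000j S between n2,n1
  Y(R9) = 0.04219+0.000j S between n0,n3
  V1: constraint V(n2)−V(n1) = 21.1
Assemble and solve the 4×4 MNA system:
  V(n1)=-21.30+0.07520j  V(n2)=-0.1960+0.07520j  V(n3)=-0.1771+0.06539j
  i(V1)=-0.3011-0.06964j

-0.02468-0.06433j A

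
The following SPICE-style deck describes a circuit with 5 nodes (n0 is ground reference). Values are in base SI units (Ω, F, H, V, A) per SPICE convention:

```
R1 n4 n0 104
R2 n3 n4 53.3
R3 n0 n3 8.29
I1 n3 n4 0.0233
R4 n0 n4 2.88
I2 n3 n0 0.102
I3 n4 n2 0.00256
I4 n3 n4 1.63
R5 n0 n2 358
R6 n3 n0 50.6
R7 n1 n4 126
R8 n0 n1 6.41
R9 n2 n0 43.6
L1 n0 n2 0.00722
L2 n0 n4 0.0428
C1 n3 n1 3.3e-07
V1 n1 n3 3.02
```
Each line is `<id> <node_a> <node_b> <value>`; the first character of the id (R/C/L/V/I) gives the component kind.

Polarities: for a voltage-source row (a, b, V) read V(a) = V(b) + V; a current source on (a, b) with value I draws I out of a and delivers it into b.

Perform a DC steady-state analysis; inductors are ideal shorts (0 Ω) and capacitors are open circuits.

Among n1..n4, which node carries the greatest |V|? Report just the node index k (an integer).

MNA unknowns: 4 node voltages V₁..V_4 plus 3 source currents (L1, L2, V1)
R1: Y=0.009615 on G[4,0]
R2: Y=0.01876 on G[3,4]
R3: Y=0.1206 on G[0,3]
I1: z[3]−=0.0233, z[4]+=0.0233
R4: Y=0.3472 on G[0,4]
I2: z[3]−=0.102, z[0]+=0.102
I3: z[4]−=0.00256, z[2]+=0.00256
I4: z[3]−=1.63, z[4]+=1.63
R5: Y=0.002793 on G[0,2]
R6: Y=0.01976 on G[3,0]
R7: Y=0.007937 on G[1,4]
R8: Y=0.1560 on G[0,1]
R9: Y=0.02294 on G[2,0]
L1: row V0−V2=0, i_L1 at 0,2
L2: row V0−V4=0, i_L2 at 0,4
C1: Y=0.000 on G[3,1]
V1: row V1−V3=3.02, i_V1 at 1,3
solve → V1=-3.945, V2=0.000, V3=-6.965, V4=0.000
aux → i_L1=-0.002560, i_L2=-1.489, i_V1=0.6468

3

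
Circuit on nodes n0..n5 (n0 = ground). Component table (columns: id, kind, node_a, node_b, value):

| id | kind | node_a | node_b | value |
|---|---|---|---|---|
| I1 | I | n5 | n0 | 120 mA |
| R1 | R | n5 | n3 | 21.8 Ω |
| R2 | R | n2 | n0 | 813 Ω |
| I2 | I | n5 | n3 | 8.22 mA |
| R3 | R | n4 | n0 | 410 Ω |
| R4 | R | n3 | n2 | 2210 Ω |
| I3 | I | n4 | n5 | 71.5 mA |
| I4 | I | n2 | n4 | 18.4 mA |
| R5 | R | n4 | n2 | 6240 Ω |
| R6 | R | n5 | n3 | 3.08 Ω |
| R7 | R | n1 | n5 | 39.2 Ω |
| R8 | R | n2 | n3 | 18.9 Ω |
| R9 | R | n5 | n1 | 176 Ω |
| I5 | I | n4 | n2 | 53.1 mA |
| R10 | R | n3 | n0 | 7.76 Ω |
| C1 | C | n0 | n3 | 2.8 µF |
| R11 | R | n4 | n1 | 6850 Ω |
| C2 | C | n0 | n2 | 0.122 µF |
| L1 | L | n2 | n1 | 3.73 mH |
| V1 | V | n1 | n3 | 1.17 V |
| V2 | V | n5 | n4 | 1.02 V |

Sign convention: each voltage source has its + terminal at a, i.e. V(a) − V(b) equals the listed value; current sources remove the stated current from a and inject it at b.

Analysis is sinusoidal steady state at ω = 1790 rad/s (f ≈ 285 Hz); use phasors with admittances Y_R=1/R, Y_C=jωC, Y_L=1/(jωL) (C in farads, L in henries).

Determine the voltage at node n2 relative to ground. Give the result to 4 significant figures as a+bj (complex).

MNA unknowns: 5 node voltages V₁..V_5 plus 2 source currents (V1, V2)
I1: z[5]−=0.12, z[0]+=0.12
R1: Y=0.04587+0.000j on G[5,3]
R2: Y=0.001230+0.000j on G[2,0]
I2: z[5]−=0.00822, z[3]+=0.00822
R3: Y=0.002439+0.000j on G[4,0]
R4: Y=0.0004525+0.000j on G[3,2]
I3: z[4]−=0.0715, z[5]+=0.0715
I4: z[2]−=0.0184, z[4]+=0.0184
R5: Y=0.0001603+0.000j on G[4,2]
R6: Y=0.3247+0.000j on G[5,3]
R7: Y=0.02551+0.000j on G[1,5]
R8: Y=0.05291+0.000j on G[2,3]
R9: Y=0.005682+0.000j on G[5,1]
I5: z[4]−=0.0531, z[2]+=0.0531
R10: Y=0.1289+0.000j on G[3,0]
C1: Y=0.000+0.005012j on G[0,3]
R11: Y=0.0001460+0.000j on G[4,1]
C2: Y=0.000+0.0002184j on G[0,2]
L1: Y=0.000-0.1498j on G[2,1]
V1: row V1−V3=1.17, i_V1 at 1,3
V2: row V5−V4=1.02, i_V2 at 5,4
solve → V1=0.2797+0.03487j, V2=0.2188-0.1332j, V3=-0.8903+0.03487j, V4=-2.210+0.03460j, V5=-1.190+0.03460j
aux → i_V1=-0.07137+0.009104j, i_V2=0.1001+0.0001112j

0.2188-0.1332j V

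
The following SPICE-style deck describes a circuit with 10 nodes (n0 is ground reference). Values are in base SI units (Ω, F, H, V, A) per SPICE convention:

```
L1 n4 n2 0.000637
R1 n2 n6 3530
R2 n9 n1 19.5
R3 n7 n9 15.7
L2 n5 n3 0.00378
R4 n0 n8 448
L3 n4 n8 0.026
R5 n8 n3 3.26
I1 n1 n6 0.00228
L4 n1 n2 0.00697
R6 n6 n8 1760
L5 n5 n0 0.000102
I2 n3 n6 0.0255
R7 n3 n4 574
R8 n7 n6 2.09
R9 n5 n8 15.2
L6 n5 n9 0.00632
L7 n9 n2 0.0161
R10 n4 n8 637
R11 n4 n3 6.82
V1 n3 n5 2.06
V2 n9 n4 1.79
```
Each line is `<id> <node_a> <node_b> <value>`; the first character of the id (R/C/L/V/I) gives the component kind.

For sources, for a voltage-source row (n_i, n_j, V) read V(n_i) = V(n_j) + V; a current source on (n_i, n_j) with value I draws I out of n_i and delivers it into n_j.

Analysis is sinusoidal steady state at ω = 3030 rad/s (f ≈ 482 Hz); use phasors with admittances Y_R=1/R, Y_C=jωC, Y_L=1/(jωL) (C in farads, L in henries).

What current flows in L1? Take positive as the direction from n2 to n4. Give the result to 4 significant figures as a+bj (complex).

0.03519-0.07616j A

MNA unknowns: 9 node voltages V₁..V_9 plus 2 source currents (V1, V2)
L1: Y=0.000-0.5181j on G[4,2]
R1: Y=0.0002833+0.000j on G[2,6]
R2: Y=0.05128+0.000j on G[9,1]
R3: Y=0.06369+0.000j on G[7,9]
L2: Y=0.000-0.08731j on G[5,3]
R4: Y=0.002232+0.000j on G[0,8]
L3: Y=0.000-0.01269j on G[4,8]
R5: Y=0.3067+0.000j on G[8,3]
I1: z[1]−=0.00228, z[6]+=0.00228
L4: Y=0.000-0.04735j on G[1,2]
R6: Y=0.0005682+0.000j on G[6,8]
L5: Y=0.000-3.236j on G[5,0]
I2: z[3]−=0.0255, z[6]+=0.0255
R7: Y=0.001742+0.000j on G[3,4]
R8: Y=0.4785+0.000j on G[7,6]
R9: Y=0.06579+0.000j on G[5,8]
L6: Y=0.000-0.05222j on G[5,9]
L7: Y=0.000-0.02050j on G[9,2]
R10: Y=0.001570+0.000j on G[4,8]
R11: Y=0.1466+0.000j on G[4,3]
V1: row V3−V5=2.06, i_V1 at 3,5
V2: row V9−V4=1.79, i_V2 at 9,4
solve → V1=2.740+2.034j, V2=1.843+1.274j, V3=2.060-0.001193j, V4=1.696+1.206j, V5=4.673e-06-0.001193j, V6=3.948+1.194j, V7=3.893+1.196j, V8=1.730+0.006774j, V9=3.486+1.206j
aux → i_V1=-0.1807+0.3614j, i_V2=-0.07398+0.2575j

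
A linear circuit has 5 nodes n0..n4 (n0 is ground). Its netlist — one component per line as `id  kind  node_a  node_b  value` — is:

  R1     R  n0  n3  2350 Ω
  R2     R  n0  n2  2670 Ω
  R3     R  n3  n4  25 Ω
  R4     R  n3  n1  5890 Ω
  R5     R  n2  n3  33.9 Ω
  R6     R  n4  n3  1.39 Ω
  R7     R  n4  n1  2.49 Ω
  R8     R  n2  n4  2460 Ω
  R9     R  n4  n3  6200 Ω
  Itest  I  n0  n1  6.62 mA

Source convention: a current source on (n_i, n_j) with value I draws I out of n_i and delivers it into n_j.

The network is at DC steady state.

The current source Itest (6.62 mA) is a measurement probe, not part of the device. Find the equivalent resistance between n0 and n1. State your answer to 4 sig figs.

Apply KCL at each of the 4 non-ground nodes and solve the resulting linear system.
Node n1: branches {R4, R7, Itest} → V_1 = 8.348
Node n2: branches {R2, R5, R8} → V_2 = 8.220
Node n3: branches {R1, R3, R4, R5, R6, R9} → V_3 = 8.322
Node n4: branches {R3, R6, R7, R8, R9} → V_4 = 8.331

R_eq = 1261. Ω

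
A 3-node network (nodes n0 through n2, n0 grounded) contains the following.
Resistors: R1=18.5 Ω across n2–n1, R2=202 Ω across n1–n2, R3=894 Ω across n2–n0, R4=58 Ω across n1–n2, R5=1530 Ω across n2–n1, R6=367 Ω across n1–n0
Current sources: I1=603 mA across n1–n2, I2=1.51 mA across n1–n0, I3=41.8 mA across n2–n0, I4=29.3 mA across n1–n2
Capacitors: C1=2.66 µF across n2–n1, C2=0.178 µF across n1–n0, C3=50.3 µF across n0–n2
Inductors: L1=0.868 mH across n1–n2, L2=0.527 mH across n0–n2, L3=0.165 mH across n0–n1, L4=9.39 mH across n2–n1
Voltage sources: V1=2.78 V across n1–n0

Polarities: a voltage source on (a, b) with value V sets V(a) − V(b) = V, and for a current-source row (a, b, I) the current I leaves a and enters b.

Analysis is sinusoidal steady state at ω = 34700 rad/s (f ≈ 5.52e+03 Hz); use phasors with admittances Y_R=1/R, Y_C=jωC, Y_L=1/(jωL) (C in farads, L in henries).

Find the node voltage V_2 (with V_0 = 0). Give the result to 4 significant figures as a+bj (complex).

0.1095-0.4556j V

Apply KCL at each of the 2 non-ground nodes and solve the resulting linear system.
Node n1: branches {R1, I1, I2, C1, R2, R4, L1, I4, L3, C2, R5, L4, R6, V1} → V_1 = 2.780+0.000j
Node n2: branches {R1, I1, C1, R2, I3, R3, R4, L1, L2, I4, R5, L4, C3} → V_2 = 0.1095-0.4556j
Source currents: i(V1)=-0.8212+0.2837j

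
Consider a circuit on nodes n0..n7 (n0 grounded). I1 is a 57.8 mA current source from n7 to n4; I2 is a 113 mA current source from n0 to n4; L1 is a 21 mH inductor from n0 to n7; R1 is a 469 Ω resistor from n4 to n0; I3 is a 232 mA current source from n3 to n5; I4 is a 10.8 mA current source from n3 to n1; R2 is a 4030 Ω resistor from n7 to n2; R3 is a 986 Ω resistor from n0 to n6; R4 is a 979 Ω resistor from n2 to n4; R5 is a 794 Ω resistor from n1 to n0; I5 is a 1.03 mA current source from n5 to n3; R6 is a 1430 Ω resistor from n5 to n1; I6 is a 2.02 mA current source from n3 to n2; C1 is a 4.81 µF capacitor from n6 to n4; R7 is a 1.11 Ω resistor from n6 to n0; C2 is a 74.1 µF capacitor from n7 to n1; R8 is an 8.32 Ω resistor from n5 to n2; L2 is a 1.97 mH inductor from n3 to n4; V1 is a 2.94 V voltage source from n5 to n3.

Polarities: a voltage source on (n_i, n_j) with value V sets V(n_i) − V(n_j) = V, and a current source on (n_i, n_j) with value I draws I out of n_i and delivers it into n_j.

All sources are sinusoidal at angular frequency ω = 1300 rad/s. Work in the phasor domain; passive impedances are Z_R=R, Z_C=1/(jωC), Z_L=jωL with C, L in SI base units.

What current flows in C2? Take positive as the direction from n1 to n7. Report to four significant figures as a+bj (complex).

0.01913-0.01191j A

MNA unknowns: 7 node voltages V₁..V_7 plus 1 source current (V1)
I1: z[7]−=0.0578, z[4]+=0.0578
I2: z[0]−=0.113, z[4]+=0.113
L1: Y=0.000-0.03663j on G[0,7]
R1: Y=0.002132+0.000j on G[4,0]
I3: z[3]−=0.232, z[5]+=0.232
I4: z[3]−=0.0108, z[1]+=0.0108
R2: Y=0.0002481+0.000j on G[7,2]
R3: Y=0.001014+0.000j on G[0,6]
R4: Y=0.001021+0.000j on G[2,4]
R5: Y=0.001259+0.000j on G[1,0]
I5: z[5]−=0.00103, z[3]+=0.00103
R6: Y=0.0006993+0.000j on G[5,1]
I6: z[3]−=0.00202, z[2]+=0.00202
C1: Y=0.000+0.006253j on G[6,4]
R7: Y=0.9009+0.000j on G[6,0]
C2: Y=0.000+0.09633j on G[7,1]
R8: Y=0.1202+0.000j on G[5,2]
L2: Y=0.000-0.3905j on G[3,4]
V1: row V5−V3=2.94, i_V1 at 5,3
solve → V1=0.3321-1.171j, V2=12.81-20.26j, V3=9.901-20.30j, V4=9.947-20.24j, V5=12.84-20.30j, V6=0.1408+0.06799j, V7=0.4557-0.9720j
aux → i_V1=0.2183+0.01819j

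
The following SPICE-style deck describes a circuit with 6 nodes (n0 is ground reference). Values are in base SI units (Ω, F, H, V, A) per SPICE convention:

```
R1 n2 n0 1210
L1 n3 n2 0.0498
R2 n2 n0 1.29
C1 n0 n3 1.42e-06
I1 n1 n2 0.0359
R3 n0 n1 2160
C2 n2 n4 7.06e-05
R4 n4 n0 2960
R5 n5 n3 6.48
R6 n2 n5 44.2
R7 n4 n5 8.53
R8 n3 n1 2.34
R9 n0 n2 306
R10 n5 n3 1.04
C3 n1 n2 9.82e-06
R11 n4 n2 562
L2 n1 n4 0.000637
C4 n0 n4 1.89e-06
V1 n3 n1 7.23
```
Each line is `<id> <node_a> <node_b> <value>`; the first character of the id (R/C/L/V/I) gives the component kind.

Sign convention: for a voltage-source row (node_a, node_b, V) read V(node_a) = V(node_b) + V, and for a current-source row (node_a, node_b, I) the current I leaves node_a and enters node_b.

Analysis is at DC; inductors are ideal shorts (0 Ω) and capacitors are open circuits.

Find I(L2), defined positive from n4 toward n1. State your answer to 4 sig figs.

MNA unknowns: 5 node voltages V₁..V_5 plus 3 source currents (L1, L2, V1)
R1: Y=0.0008264 on G[2,0]
L1: row V3−V2=0, i_L1 at 3,2
R2: Y=0.7752 on G[2,0]
C1: Y=0.000 on G[0,3]
I1: z[1]−=0.0359, z[2]+=0.0359
R3: Y=0.0004630 on G[0,1]
C2: Y=0.000 on G[2,4]
R4: Y=0.0003378 on G[4,0]
R5: Y=0.1543 on G[5,3]
R6: Y=0.02262 on G[2,5]
R7: Y=0.1172 on G[4,5]
R8: Y=0.4274 on G[3,1]
R9: Y=0.003268 on G[0,2]
R10: Y=0.9615 on G[5,3]
C3: Y=0.000 on G[1,2]
R11: Y=0.001779 on G[4,2]
L2: row V1−V4=0, i_L2 at 1,4
C4: Y=0.000 on G[0,4]
V1: row V3−V1=7.23, i_V1 at 3,1
solve → V1=-7.223, V2=0.007422, V3=0.007422, V4=-7.223, V5=-0.6676
aux → i_L1=-0.001980, i_L2=-0.7838, i_V1=-3.841

0.7838 A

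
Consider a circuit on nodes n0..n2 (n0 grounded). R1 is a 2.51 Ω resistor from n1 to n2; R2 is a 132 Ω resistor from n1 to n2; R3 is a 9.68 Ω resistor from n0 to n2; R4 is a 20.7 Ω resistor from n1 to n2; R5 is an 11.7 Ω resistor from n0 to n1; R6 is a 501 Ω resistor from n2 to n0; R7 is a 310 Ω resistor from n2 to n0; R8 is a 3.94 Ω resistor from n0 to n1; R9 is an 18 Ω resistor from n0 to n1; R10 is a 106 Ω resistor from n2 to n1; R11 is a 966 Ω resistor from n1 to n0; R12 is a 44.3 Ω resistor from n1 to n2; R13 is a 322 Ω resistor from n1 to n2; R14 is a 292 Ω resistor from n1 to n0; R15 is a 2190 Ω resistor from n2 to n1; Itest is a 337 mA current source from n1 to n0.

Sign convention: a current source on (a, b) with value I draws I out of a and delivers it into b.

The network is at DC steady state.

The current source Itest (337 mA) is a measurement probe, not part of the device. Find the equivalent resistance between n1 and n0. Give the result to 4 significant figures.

R_eq = 2.049 Ω

Element admittances at DC:
  Y(R1) = 0.3984 S between n1,n2
  Y(R2) = 0.007576 S between n1,n2
  Y(R3) = 0.1033 S between n0,n2
  Y(R4) = 0.04831 S between n1,n2
  Y(R5) = 0.08547 S between n0,n1
  Y(R6) = 0.001996 S between n2,n0
  Y(R7) = 0.003226 S between n2,n0
  Y(R8) = 0.2538 S between n0,n1
  Y(R9) = 0.05556 S between n0,n1
  Y(R10) = 0.009434 S between n2,n1
  Y(R11) = 0.001035 S between n1,n0
  Y(R12) = 0.02257 S between n1,n2
  Y(R13) = 0.003106 S between n1,n2
  Y(R14) = 0.003425 S between n1,n0
  Y(R15) = 0.0004566 S between n2,n1
  Itest: injects 0.337 A into n0 (from n1)
Assemble and solve the 2×2 MNA system:
  V(n1)=-0.6904  V(n2)=-0.5652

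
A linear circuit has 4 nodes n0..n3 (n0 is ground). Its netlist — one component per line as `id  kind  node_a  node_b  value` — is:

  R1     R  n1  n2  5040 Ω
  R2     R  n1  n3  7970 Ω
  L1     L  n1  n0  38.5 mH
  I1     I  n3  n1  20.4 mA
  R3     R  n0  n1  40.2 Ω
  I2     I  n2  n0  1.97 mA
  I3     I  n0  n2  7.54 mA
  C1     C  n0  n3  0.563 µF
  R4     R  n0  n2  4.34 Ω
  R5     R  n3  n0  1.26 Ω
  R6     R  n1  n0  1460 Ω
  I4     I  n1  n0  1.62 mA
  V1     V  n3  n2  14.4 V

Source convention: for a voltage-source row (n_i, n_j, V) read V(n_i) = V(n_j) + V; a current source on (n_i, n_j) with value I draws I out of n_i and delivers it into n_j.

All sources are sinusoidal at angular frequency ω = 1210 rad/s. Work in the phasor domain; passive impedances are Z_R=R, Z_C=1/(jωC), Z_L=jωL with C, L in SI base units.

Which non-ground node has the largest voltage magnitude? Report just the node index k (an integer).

2

MNA unknowns: 3 node voltages V₁..V_3 plus 1 source current (V1)
R1: Y=0.0001984+0.000j on G[1,2]
R2: Y=0.0001255+0.000j on G[1,3]
L1: Y=0.000-0.02147j on G[1,0]
I1: z[3]−=0.0204, z[1]+=0.0204
R3: Y=0.02488+0.000j on G[0,1]
I2: z[2]−=0.00197, z[0]+=0.00197
I3: z[0]−=0.00754, z[2]+=0.00754
C1: Y=0.000+0.0006812j on G[0,3]
R4: Y=0.2304+0.000j on G[0,2]
R5: Y=0.7937+0.000j on G[3,0]
R6: Y=0.0006849+0.000j on G[1,0]
I4: z[1]−=0.00162, z[0]+=0.00162
V1: row V3−V2=14.4, i_V1 at 3,2
solve → V1=0.3884+0.3221j, V2=-11.17-0.002044j, V3=3.227-0.002044j
aux → i_V1=-2.582-0.0005354j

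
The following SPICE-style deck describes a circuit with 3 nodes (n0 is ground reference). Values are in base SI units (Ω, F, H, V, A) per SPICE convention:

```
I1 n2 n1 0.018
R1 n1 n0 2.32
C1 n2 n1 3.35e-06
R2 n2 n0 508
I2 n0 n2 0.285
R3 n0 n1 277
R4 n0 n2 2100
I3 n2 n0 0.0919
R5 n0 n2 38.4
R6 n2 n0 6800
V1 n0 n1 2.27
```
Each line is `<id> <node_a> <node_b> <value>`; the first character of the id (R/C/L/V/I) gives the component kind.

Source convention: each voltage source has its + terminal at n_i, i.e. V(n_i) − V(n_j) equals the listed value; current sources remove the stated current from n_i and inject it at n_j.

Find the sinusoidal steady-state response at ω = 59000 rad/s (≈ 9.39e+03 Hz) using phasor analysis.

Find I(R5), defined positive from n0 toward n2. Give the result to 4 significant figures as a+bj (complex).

Apply KCL at each of the 2 non-ground nodes and solve the resulting linear system.
Node n1: branches {I1, R1, C1, R3, V1} → V_1 = -2.270+0.000j
Node n2: branches {I1, C1, R2, I2, R4, I3, R5, R6} → V_2 = -2.098-1.190j
Source currents: i(V1)=-1.240-0.03407j

0.05463+0.03098j A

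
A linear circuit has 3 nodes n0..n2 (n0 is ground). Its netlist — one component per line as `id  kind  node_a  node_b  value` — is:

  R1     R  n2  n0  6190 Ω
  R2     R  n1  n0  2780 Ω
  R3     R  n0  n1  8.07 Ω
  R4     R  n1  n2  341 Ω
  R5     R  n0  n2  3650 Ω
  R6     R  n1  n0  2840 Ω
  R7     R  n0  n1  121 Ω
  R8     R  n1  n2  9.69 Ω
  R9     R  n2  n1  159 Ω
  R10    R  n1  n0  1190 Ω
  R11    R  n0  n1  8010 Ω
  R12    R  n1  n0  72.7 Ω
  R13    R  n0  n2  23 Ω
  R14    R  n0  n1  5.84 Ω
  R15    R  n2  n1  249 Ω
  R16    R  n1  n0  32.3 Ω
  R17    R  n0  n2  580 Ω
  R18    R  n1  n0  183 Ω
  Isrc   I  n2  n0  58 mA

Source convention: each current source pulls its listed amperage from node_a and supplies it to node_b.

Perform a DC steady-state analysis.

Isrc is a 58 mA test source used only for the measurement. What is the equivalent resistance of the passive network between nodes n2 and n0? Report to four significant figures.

Apply KCL at each of the 2 non-ground nodes and solve the resulting linear system.
Node n1: branches {R2, R3, R4, R6, R7, R8, R9, R10, R11, R12, R14, R15, R16, R18} → V_1 = -0.1074
Node n2: branches {R1, R4, R5, R8, R9, R13, R15, R17, Isrc} → V_2 = -0.4350

R_eq = 7.500 Ω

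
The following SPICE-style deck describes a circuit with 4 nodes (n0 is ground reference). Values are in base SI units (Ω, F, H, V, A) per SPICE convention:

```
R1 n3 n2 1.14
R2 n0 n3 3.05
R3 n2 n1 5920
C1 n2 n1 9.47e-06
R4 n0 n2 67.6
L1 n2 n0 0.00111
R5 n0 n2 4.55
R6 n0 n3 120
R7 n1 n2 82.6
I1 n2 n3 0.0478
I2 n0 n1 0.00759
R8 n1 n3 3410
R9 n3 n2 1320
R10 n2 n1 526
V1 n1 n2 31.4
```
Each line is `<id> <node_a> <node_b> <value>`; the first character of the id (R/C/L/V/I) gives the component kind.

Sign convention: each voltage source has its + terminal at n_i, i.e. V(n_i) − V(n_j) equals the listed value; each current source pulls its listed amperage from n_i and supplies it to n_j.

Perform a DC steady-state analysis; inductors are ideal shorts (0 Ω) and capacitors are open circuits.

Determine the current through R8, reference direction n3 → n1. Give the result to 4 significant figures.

-0.009194 A

Apply KCL at each of the 3 non-ground nodes and solve the resulting linear system.
Node n1: branches {R3, C1, R7, I2, R8, R10, V1} → V_1 = 31.40
Node n2: branches {R1, R3, C1, R4, L1, R5, R7, I1, R9, R10, V1} → V_2 = 0.000
Node n3: branches {R1, R2, R6, I1, R8, R9} → V_3 = 0.04694
Source currents: i(L1)=-0.008192, i(V1)=-0.4467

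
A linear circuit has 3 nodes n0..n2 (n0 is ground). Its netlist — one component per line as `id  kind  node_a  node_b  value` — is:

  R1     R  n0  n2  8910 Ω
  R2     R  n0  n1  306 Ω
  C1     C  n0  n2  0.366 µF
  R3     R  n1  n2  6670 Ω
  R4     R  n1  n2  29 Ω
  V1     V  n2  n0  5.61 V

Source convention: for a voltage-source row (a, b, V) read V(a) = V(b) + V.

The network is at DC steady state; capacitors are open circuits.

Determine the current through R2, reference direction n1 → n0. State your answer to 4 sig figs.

0.01675 A

Element admittances at DC:
  Y(R1) = 0.0001122 S between n0,n2
  Y(R2) = 0.003268 S between n0,n1
  Y(C1) = 0.000 S between n0,n2
  Y(R3) = 0.0001499 S between n1,n2
  Y(R4) = 0.03448 S between n1,n2
  V1: constraint V(n2)−V(n0) = 5.61
Assemble and solve the 3×3 MNA system:
  V(n1)=5.126  V(n2)=5.610
  i(V1)=-0.01738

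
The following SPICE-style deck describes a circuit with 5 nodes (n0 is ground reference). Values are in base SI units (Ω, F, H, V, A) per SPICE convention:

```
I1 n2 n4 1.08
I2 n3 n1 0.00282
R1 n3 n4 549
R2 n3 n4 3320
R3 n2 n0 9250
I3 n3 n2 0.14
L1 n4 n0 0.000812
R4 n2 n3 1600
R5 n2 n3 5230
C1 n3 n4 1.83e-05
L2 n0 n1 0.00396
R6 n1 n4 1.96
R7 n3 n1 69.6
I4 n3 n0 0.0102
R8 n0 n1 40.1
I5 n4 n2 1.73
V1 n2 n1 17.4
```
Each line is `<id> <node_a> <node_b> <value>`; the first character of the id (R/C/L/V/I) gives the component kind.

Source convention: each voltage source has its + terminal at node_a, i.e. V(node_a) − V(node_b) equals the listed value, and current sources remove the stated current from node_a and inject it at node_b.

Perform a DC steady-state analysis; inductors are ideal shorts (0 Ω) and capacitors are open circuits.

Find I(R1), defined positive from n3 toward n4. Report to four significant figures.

-0.01461 A

Apply KCL at each of the 4 non-ground nodes and solve the resulting linear system.
Node n1: branches {I2, L2, R6, R7, R8, V1} → V_1 = 0.000
Node n2: branches {I1, R3, I3, R4, R5, I5, V1} → V_2 = 17.40
Node n3: branches {I2, R1, R2, I3, R4, R5, C1, R7, I4} → V_3 = -8.021
Node n4: branches {I1, R1, R2, L1, C1, R6, I5} → V_4 = 0.000
Source currents: i(L1)=-0.6670, i(L2)=-0.6549, i(V1)=0.7674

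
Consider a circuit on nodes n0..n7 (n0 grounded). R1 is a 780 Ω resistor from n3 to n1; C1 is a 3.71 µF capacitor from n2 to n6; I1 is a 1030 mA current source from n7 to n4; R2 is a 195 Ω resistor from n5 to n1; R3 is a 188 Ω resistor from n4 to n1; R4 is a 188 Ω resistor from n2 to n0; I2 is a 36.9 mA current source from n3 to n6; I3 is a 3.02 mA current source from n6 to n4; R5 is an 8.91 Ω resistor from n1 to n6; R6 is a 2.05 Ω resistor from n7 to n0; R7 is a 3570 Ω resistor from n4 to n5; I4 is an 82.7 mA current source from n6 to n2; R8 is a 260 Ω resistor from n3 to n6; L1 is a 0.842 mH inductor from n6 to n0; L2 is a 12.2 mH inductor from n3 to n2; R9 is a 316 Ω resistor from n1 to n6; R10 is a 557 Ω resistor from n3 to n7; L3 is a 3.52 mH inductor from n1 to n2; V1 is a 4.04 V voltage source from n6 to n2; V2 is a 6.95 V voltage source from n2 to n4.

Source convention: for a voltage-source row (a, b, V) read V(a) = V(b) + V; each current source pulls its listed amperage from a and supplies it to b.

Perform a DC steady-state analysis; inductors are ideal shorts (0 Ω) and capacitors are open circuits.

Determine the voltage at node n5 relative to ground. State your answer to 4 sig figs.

-4.400 V

MNA unknowns: 7 node voltages V₁..V_7 plus 5 source currents (L1, L2, L3, V1, V2)
R1: Y=0.001282 on G[3,1]
C1: Y=0.000 on G[2,6]
I1: z[7]−=1.03, z[4]+=1.03
R2: Y=0.005128 on G[5,1]
R3: Y=0.005319 on G[4,1]
R4: Y=0.005319 on G[2,0]
I2: z[3]−=0.0369, z[6]+=0.0369
I3: z[6]−=0.00302, z[4]+=0.00302
R5: Y=0.1122 on G[1,6]
R6: Y=0.4878 on G[7,0]
R7: Y=0.0002801 on G[4,5]
I4: z[6]−=0.0827, z[2]+=0.0827
R8: Y=0.003846 on G[3,6]
L1: row V6−V0=0, i_L1 at 6,0
L2: row V3−V2=0, i_L2 at 3,2
R9: Y=0.003165 on G[1,6]
R10: Y=0.001795 on G[3,7]
L3: row V1−V2=0, i_L3 at 1,2
V1: row V6−V2=4.04, i_V1 at 6,2
V2: row V2−V4=6.95, i_V2 at 2,4
solve → V1=-4.040, V2=-4.040, V3=-4.040, V4=-10.99, V5=-4.400, V6=0.000, V7=-2.119
aux → i_L1=1.055, i_L2=-0.01791, i_L3=0.4274, i_V1=-1.586, i_V2=-1.072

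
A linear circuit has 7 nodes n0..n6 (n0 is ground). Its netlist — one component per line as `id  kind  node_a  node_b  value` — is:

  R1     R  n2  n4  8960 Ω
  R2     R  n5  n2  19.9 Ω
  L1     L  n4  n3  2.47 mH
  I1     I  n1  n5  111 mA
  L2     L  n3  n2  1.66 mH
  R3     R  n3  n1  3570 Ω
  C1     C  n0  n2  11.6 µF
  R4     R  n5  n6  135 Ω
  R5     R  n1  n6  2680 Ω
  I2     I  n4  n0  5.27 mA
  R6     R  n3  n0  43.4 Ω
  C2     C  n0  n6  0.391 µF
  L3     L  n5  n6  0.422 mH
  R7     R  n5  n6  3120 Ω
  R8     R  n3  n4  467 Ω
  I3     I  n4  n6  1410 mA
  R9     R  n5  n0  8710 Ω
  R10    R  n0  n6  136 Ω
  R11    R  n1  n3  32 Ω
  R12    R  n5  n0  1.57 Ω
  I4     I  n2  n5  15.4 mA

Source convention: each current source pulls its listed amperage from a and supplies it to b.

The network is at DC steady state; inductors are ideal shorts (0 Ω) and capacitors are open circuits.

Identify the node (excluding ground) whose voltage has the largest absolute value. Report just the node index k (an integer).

MNA unknowns: 6 node voltages V₁..V_6 plus 3 source currents (L1, L2, L3)
R1: Y=0.0001116 on G[2,4]
R2: Y=0.05025 on G[5,2]
L1: row V4−V3=0, i_L1 at 4,3
I1: z[1]−=0.111, z[5]+=0.111
L2: row V3−V2=0, i_L2 at 3,2
R3: Y=0.0002801 on G[3,1]
C1: Y=0.000 on G[0,2]
R4: Y=0.007407 on G[5,6]
R5: Y=0.0003731 on G[1,6]
I2: z[4]−=0.00527, z[0]+=0.00527
R6: Y=0.02304 on G[3,0]
C2: Y=0.000 on G[0,6]
L3: row V5−V6=0, i_L3 at 5,6
R7: Y=0.0003205 on G[5,6]
R8: Y=0.002141 on G[3,4]
I3: z[4]−=1.41, z[6]+=1.41
R9: Y=0.0001148 on G[5,0]
R10: Y=0.007353 on G[0,6]
R11: Y=0.03125 on G[1,3]
R12: Y=0.6369 on G[5,0]
I4: z[2]−=0.0154, z[5]+=0.0154
solve → V1=-23.65, V2=-20.42, V3=-20.42, V4=-20.42, V5=0.7218, V6=0.7218
aux → i_L1=-1.415, i_L2=-1.047, i_L3=-1.396

1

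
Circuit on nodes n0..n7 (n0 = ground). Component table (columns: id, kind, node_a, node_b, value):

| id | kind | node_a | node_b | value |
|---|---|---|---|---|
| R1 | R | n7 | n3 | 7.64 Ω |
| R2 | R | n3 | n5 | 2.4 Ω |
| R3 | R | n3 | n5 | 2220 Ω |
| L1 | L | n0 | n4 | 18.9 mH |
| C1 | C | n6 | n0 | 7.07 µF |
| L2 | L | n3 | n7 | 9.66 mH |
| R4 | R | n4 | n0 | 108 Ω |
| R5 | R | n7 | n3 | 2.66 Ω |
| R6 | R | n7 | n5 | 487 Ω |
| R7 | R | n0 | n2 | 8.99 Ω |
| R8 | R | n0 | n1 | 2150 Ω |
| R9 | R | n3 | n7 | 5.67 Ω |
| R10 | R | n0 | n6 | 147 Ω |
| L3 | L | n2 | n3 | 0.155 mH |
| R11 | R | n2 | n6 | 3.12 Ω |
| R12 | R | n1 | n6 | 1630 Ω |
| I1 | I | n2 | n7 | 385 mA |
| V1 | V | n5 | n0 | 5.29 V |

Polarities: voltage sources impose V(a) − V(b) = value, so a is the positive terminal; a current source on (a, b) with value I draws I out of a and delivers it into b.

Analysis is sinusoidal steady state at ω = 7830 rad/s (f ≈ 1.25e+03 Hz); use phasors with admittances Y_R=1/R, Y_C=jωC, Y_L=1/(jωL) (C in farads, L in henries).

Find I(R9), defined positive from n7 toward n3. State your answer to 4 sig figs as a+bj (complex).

Apply KCL at each of the 7 non-ground nodes and solve the resulting linear system.
Node n1: branches {R8, R12} → V_1 = 2.038-1.049j
Node n2: branches {R7, L3, R11, I1} → V_2 = 3.981-1.266j
Node n3: branches {R1, R2, R3, L2, R5, R9, L3} → V_3 = 3.927-0.1064j
Node n4: branches {L1, R4} → V_4 = 0.000+0.000j
Node n5: branches {R2, R3, R6, V1} → V_5 = 5.290+0.000j
Node n6: branches {C1, R10, R11, R12} → V_6 = 3.583-1.844j
Node n7: branches {R1, L2, R5, R6, R9, I1} → V_7 = 4.493-0.09512j
Source currents: i(V1)=-0.5702-0.04456j

0.09977+0.001981j A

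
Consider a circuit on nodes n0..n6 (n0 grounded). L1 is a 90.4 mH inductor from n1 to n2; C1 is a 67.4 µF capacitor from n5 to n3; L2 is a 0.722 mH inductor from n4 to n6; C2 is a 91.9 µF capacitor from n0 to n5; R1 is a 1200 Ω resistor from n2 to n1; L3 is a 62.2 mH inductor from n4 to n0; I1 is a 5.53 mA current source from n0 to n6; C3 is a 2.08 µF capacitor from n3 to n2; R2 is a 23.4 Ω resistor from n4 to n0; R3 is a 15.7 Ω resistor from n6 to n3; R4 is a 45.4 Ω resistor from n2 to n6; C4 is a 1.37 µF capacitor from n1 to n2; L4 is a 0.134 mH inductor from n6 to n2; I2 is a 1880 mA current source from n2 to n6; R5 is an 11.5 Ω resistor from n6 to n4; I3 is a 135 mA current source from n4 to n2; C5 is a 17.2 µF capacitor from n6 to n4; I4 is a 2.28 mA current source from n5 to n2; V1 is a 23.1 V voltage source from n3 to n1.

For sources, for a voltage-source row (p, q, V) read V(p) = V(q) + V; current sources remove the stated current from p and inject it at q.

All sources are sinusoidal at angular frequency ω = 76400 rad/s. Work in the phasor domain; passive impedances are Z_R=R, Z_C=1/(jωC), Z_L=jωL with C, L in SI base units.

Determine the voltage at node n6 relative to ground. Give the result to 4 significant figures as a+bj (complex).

MNA unknowns: 6 node voltages V₁..V_6 plus 1 source current (V1)
L1: Y=0.000-0.0001448j on G[1,2]
C1: Y=0.000+5.149j on G[5,3]
L2: Y=0.000-0.01813j on G[4,6]
C2: Y=0.000+7.021j on G[0,5]
R1: Y=0.0008333+0.000j on G[2,1]
L3: Y=0.000-0.0002104j on G[4,0]
I1: z[0]−=0.00553, z[6]+=0.00553
C3: Y=0.000+0.1589j on G[3,2]
R2: Y=0.04274+0.000j on G[4,0]
R3: Y=0.06369+0.000j on G[6,3]
R4: Y=0.02203+0.000j on G[2,6]
C4: Y=0.000+0.1047j on G[1,2]
L4: Y=0.000-0.09768j on G[6,2]
I2: z[2]−=1.88, z[6]+=1.88
R5: Y=0.08696+0.000j on G[6,4]
I3: z[4]−=0.135, z[2]+=0.135
C5: Y=0.000+1.314j on G[6,4]
I4: z[5]−=0.00228, z[2]+=0.00228
V1: row V3−V1=23.1, i_V1 at 3,1
solve → V1=-23.29+0.02274j, V2=-14.53+0.8584j, V3=-0.1855+0.02274j, V4=1.677+12.90j, V5=-0.07847+0.009807j, V6=2.111+12.77j
aux → i_V1=0.08005-0.9162j

2.111+12.77j V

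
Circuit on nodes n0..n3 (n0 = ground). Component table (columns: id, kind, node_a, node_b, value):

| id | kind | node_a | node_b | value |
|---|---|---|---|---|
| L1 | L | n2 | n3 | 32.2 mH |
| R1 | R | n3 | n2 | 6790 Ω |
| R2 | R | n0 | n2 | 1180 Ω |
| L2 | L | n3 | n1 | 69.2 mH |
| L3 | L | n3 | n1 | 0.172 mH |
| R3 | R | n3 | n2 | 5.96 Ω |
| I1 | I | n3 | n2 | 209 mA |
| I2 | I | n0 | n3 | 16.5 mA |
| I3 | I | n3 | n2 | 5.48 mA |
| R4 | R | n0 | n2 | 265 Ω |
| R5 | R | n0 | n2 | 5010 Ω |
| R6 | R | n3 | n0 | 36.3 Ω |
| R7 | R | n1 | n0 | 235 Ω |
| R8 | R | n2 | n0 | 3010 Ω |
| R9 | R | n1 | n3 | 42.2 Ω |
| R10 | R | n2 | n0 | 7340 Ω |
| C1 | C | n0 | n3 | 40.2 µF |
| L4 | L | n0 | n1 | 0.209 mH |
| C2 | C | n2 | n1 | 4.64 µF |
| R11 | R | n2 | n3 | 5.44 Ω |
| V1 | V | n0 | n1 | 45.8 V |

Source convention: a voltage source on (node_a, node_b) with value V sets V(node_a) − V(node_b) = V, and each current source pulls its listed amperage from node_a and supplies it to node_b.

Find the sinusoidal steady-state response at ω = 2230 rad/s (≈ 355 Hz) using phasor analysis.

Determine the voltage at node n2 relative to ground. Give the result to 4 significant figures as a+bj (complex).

-46.09+0.6891j V

Apply KCL at each of the 3 non-ground nodes and solve the resulting linear system.
Node n1: branches {L2, L3, R7, R9, L4, C2, V1} → V_1 = -45.80+0.000j
Node n2: branches {L1, R1, R2, R3, I1, I3, R4, R5, R8, R10, C2, R11} → V_2 = -46.09+0.6891j
Node n3: branches {L1, R1, L2, L3, R3, I1, I2, I3, R6, R9, C1, R11} → V_3 = -47.41+0.6386j
Source currents: i(V1)=-1.819+94.04j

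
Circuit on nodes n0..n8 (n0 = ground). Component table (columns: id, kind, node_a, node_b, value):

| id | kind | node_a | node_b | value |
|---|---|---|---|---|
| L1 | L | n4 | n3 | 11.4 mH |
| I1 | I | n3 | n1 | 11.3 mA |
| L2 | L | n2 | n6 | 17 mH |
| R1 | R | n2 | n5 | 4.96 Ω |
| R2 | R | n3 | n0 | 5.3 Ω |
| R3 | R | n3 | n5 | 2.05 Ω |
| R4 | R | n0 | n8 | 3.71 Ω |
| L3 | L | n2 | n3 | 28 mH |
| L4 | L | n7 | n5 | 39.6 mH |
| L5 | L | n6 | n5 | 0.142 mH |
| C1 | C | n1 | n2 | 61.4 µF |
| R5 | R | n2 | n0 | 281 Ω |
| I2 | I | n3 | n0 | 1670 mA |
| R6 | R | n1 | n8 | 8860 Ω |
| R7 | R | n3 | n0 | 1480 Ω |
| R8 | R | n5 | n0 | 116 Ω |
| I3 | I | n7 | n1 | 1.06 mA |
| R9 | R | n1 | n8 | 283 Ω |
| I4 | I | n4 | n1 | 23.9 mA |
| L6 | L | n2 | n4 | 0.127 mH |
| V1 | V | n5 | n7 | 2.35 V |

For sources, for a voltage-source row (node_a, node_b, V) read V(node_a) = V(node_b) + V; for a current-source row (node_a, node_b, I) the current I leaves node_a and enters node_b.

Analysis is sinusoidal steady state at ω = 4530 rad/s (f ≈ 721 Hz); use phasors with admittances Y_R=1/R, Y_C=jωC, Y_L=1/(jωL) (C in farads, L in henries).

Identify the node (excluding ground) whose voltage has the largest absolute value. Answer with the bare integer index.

7

MNA unknowns: 8 node voltages V₁..V_8 plus 1 source current (V1)
L1: Y=0.000-0.01936j on G[4,3]
I1: z[3]−=0.0113, z[1]+=0.0113
L2: Y=0.000-0.01299j on G[2,6]
R1: Y=0.2016+0.000j on G[2,5]
R2: Y=0.1887+0.000j on G[3,0]
R3: Y=0.4878+0.000j on G[3,5]
R4: Y=0.2695+0.000j on G[0,8]
L3: Y=0.000-0.007884j on G[2,3]
L4: Y=0.000-0.005575j on G[7,5]
L5: Y=0.000-1.555j on G[6,5]
C1: Y=0.000+0.2781j on G[1,2]
R5: Y=0.003559+0.000j on G[2,0]
I2: z[3]−=1.67, z[0]+=1.67
R6: Y=0.0001129+0.000j on G[1,8]
R7: Y=0.0006757+0.000j on G[3,0]
R8: Y=0.008621+0.000j on G[5,0]
I3: z[7]−=0.00106, z[1]+=0.00106
R9: Y=0.003534+0.000j on G[1,8]
I4: z[4]−=0.0239, z[1]+=0.0239
L6: Y=0.000-1.738j on G[2,4]
V1: row V5−V7=2.35, i_V1 at 5,7
solve → V1=-7.595-0.1024j, V2=-7.596+0.1262j, V3=-8.172-0.001768j, V4=-7.602+0.1111j, V5=-7.905+0.02950j, V6=-7.902+0.03030j, V7=-10.25+0.02950j, V8=-0.1014-0.001367j
aux → i_V1=0.001060+0.01310j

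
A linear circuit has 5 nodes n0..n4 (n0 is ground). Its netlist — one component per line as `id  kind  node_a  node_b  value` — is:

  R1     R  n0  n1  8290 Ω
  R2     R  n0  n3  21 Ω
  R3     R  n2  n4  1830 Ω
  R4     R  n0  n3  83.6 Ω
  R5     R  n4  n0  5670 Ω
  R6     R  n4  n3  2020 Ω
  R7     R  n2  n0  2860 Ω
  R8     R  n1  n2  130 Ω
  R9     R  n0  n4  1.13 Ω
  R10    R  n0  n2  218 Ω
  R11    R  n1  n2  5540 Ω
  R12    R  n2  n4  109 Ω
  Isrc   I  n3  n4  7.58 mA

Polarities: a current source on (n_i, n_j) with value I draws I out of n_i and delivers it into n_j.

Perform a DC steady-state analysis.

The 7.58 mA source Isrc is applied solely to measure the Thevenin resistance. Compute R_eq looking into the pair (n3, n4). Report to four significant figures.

Element admittances at DC:
  Y(R1) = 0.0001206 S between n0,n1
  Y(R2) = 0.04762 S between n0,n3
  Y(R3) = 0.0005464 S between n2,n4
  Y(R4) = 0.01196 S between n0,n3
  Y(R5) = 0.0001764 S between n4,n0
  Y(R6) = 0.0004950 S between n4,n3
  Y(R7) = 0.0003497 S between n2,n0
  Y(R8) = 0.007692 S between n1,n2
  Y(R9) = 0.8850 S between n0,n4
  Y(R10) = 0.004587 S between n0,n2
  Y(R11) = 0.0001805 S between n1,n2
  Y(R12) = 0.009174 S between n2,n4
  Isrc: injects 0.00758 A into n4 (from n3)
Assemble and solve the 4×4 MNA system:
  V(n1)=0.005479  V(n2)=0.005563  V(n3)=-0.1261  V(n4)=0.008457

R_eq = 17.75 Ω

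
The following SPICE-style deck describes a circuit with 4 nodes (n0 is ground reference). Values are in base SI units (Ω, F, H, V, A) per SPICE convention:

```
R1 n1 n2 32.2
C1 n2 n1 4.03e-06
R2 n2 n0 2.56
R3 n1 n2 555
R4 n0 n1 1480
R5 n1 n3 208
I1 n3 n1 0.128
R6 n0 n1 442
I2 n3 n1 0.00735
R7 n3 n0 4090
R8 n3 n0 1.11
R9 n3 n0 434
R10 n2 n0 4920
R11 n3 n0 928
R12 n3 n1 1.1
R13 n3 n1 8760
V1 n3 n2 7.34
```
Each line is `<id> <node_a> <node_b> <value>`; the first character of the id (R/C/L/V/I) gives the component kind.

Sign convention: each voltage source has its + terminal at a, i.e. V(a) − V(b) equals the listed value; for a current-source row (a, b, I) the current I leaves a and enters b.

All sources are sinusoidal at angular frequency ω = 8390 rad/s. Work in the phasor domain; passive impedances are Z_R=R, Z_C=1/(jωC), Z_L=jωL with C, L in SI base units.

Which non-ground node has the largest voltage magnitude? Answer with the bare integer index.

2

Apply KCL at each of the 3 non-ground nodes and solve the resulting linear system.
Node n1: branches {R1, C1, R3, R4, R5, I1, R6, I2, R12, R13} → V_1 = 2.082-0.2562j
Node n2: branches {R1, C1, R2, R3, R10, V1} → V_2 = -5.130+0.0005811j
Node n3: branches {R5, I1, I2, R7, R8, R9, R11, R12, R13, V1} → V_3 = 2.210+0.0005811j
Source currents: i(V1)=-2.251-0.2352j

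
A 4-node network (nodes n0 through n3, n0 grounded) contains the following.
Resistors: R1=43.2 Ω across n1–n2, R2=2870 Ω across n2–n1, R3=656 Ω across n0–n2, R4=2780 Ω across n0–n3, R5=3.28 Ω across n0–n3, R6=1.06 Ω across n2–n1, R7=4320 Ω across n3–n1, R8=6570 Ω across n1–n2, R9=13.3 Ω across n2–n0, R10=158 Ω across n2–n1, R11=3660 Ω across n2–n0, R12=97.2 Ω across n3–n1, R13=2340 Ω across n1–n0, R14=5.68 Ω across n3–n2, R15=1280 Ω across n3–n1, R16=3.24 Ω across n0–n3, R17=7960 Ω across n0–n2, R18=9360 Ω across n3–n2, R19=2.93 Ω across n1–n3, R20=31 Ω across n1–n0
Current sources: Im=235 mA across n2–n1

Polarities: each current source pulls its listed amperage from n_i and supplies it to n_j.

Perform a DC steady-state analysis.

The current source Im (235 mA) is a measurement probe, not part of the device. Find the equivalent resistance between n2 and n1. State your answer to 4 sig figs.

R_eq = 0.8892 Ω

Apply KCL at each of the 3 non-ground nodes and solve the resulting linear system.
Node n1: branches {R1, R2, R6, R7, R8, R10, R12, R13, R15, R19, R20, Im} → V_1 = 0.09112
Node n2: branches {R1, R2, R3, R6, R8, R9, R10, R11, R14, R17, R18, Im} → V_2 = -0.1178
Node n3: branches {R4, R5, R7, R12, R14, R15, R16, R18, R19} → V_3 = 0.009951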